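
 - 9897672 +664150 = -9233522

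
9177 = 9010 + 167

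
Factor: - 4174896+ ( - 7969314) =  -2^1*3^1*5^1 *13^1*31139^1 = - 12144210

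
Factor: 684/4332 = 3^1*19^( - 1) = 3/19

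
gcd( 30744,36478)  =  122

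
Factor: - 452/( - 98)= 2^1*7^( - 2 ) * 113^1 = 226/49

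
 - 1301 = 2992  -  4293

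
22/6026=11/3013=0.00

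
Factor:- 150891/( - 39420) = 689/180 = 2^(  -  2 )  *  3^(-2)*5^( - 1)*13^1 * 53^1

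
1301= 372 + 929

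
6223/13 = 6223/13 = 478.69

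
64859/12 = 5404+11/12 = 5404.92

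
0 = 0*23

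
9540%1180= 100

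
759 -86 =673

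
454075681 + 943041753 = 1397117434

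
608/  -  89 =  - 608/89 = - 6.83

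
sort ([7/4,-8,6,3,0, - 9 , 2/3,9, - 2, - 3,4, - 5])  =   [ - 9, - 8, - 5, - 3,-2,0,2/3, 7/4,3,4,6, 9]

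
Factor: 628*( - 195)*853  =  -2^2*3^1*5^1*13^1 *157^1*853^1= - 104458380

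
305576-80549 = 225027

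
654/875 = 654/875 = 0.75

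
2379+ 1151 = 3530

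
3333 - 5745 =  - 2412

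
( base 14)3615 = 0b10010011010011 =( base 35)7OC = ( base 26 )dof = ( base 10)9427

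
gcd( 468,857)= 1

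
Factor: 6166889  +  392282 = 6559171^1=6559171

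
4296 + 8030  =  12326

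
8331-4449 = 3882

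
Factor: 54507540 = 2^2*3^1*5^1 * 908459^1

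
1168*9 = 10512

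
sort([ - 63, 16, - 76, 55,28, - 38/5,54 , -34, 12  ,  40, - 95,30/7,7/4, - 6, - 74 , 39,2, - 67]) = [ - 95, - 76, - 74, - 67, - 63, - 34, - 38/5, - 6,7/4,  2, 30/7,12, 16,  28,39,40, 54,55 ]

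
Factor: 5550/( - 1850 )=-3=- 3^1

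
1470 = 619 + 851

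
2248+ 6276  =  8524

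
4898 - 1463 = 3435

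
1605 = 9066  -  7461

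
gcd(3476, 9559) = 869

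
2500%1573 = 927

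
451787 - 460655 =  - 8868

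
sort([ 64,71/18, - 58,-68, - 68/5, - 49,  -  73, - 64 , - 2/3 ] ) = [ - 73,- 68,-64, - 58, - 49, - 68/5, - 2/3, 71/18, 64]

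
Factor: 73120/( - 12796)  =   - 40/7= -2^3*  5^1 * 7^( -1)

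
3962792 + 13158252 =17121044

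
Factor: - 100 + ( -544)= - 2^2*7^1*23^1 =- 644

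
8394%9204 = 8394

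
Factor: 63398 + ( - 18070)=45328=2^4*2833^1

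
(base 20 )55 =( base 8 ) 151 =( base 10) 105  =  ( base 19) 5A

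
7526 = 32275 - 24749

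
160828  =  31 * 5188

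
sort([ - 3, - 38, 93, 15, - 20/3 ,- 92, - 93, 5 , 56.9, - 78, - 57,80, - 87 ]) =[ -93, - 92,  -  87, - 78, - 57, - 38, - 20/3, - 3, 5,  15  ,  56.9, 80, 93 ]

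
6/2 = 3 =3.00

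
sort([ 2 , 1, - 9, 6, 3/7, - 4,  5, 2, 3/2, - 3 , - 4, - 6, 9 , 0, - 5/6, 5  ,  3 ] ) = [- 9, - 6 ,-4 , - 4, - 3, - 5/6, 0 , 3/7,1, 3/2, 2, 2 , 3, 5, 5,6, 9 ] 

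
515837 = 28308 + 487529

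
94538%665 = 108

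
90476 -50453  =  40023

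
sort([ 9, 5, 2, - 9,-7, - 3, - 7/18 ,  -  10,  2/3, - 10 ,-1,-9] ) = [ - 10, - 10,  -  9,-9,-7, - 3,  -  1,-7/18,  2/3,2, 5, 9 ] 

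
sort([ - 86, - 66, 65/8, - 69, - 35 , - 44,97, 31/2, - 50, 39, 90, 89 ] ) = [ - 86, - 69, - 66, - 50, - 44, - 35 , 65/8,  31/2, 39,  89,90, 97]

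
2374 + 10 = 2384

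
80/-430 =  - 1 + 35/43 = - 0.19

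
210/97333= 210/97333 = 0.00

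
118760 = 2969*40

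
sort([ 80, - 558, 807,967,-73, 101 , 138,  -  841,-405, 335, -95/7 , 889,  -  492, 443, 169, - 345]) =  [ - 841, - 558, - 492,-405, - 345 ,-73, - 95/7, 80,101, 138,169,335, 443 , 807,889 , 967 ]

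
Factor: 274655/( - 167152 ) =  - 815/496 = -2^( - 4 )*5^1*31^( - 1) * 163^1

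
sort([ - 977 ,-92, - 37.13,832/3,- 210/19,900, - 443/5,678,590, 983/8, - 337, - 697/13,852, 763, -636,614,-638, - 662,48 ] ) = [-977,  -  662,-638, - 636,  -  337, - 92 , - 443/5, - 697/13,  -  37.13, - 210/19,48,983/8,832/3,590,614,678, 763,852,900 ] 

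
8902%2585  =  1147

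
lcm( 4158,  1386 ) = 4158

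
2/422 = 1/211 = 0.00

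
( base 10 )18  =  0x12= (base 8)22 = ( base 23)i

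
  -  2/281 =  - 2/281 = - 0.01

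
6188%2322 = 1544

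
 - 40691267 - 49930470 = -90621737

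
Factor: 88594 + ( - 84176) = 2^1*47^2 = 4418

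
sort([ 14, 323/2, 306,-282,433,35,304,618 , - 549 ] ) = [ - 549, - 282 , 14,35,323/2, 304,306 , 433,618]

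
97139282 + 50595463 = 147734745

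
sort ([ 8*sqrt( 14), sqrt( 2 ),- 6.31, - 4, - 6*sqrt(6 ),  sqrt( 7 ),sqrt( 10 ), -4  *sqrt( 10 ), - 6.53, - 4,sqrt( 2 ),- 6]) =[  -  6*sqrt(6) , - 4*sqrt(10), - 6.53, - 6.31, - 6,-4,- 4 , sqrt( 2), sqrt( 2) , sqrt ( 7 ),  sqrt( 10),8*sqrt( 14 )] 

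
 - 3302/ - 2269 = 1 + 1033/2269 = 1.46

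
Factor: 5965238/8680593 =2^1*3^( - 1)*1543^1*1933^1*2893531^ ( - 1)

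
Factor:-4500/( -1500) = 3^1 = 3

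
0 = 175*0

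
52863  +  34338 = 87201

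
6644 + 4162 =10806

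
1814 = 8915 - 7101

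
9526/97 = 98 + 20/97 = 98.21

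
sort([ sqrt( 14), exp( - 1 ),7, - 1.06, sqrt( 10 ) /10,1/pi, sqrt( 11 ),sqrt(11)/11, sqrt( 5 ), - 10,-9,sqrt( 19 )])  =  [ - 10, - 9,-1.06 , sqrt( 11 ) /11, sqrt( 10 )/10, 1/pi, exp( - 1 ),sqrt( 5 ), sqrt (11), sqrt( 14 ), sqrt(19 ), 7]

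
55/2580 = 11/516 = 0.02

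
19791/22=19791/22 = 899.59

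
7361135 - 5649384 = 1711751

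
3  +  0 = 3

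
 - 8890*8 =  - 71120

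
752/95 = 7+87/95 = 7.92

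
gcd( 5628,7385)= 7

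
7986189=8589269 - 603080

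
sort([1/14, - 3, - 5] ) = [-5,  -  3,1/14] 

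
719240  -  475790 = 243450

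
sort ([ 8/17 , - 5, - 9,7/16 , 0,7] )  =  [  -  9, - 5, 0, 7/16 , 8/17,7]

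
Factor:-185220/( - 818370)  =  2^1 * 7^2*433^ ( - 1) = 98/433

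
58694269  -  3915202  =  54779067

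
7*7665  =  53655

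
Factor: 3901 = 47^1*83^1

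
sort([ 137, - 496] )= [ - 496, 137]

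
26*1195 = 31070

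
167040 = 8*20880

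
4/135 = 4/135 = 0.03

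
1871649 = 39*47991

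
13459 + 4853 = 18312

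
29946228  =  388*77181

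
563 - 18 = 545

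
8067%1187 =945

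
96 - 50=46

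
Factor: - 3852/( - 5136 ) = 2^( - 2 )  *  3^1= 3/4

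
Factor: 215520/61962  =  80/23 = 2^4*5^1*23^(-1) 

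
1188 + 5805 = 6993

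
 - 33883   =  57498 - 91381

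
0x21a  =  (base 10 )538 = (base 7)1366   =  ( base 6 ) 2254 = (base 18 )1bg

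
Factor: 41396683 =17^1*2435099^1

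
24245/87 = 24245/87 = 278.68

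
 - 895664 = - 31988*28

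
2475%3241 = 2475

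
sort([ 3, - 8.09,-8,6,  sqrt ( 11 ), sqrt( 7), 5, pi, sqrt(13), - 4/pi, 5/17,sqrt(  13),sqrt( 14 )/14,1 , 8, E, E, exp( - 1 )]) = [  -  8.09, - 8, - 4/pi, sqrt(14 ) /14,5/17,exp( - 1),1,sqrt(7),E,  E,3,pi,sqrt(11),sqrt(13 ),sqrt(13), 5,6, 8]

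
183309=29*6321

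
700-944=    - 244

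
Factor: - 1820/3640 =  - 2^( - 1)  =  - 1/2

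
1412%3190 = 1412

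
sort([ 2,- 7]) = [ - 7, 2]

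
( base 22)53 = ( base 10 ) 113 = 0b1110001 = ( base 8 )161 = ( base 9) 135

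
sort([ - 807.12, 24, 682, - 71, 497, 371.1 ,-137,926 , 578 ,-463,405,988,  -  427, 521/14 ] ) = [ - 807.12, - 463  ,  -  427 , - 137,-71,24, 521/14,371.1, 405,497, 578,682 , 926, 988]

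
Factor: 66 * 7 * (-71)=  - 2^1* 3^1*7^1 * 11^1 * 71^1 = - 32802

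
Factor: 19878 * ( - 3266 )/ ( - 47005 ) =64921548/47005= 2^2*3^1 * 5^( - 1)*7^( - 1)*17^( - 1)*23^1*71^1* 79^( - 1)*3313^1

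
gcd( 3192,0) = 3192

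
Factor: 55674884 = 2^2 * 31^1 * 41^1 * 47^1 * 233^1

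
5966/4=1491 + 1/2 = 1491.50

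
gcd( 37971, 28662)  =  3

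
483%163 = 157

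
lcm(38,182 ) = 3458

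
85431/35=2440 + 31/35 = 2440.89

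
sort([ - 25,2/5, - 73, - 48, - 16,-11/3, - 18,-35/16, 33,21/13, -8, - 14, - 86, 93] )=[-86, - 73 , - 48,-25,- 18, - 16, - 14, - 8, - 11/3,-35/16,2/5, 21/13, 33,93] 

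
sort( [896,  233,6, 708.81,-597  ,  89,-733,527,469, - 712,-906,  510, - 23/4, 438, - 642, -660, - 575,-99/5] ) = [- 906, - 733, - 712 , - 660,-642,- 597, - 575 ,- 99/5, - 23/4 , 6,89,233,438,469,510,527 , 708.81,896]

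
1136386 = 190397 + 945989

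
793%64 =25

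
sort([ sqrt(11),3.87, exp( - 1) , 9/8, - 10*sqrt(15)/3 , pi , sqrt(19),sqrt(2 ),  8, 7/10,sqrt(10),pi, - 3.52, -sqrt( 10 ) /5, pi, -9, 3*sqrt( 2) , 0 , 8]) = [- 10*sqrt(15)/3, - 9,-3.52,  -  sqrt( 10) /5, 0,exp( - 1), 7/10,9/8,sqrt( 2), pi , pi, pi,sqrt (10 ), sqrt(11), 3.87, 3*sqrt( 2), sqrt( 19), 8,8 ]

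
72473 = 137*529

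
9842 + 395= 10237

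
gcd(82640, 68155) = 5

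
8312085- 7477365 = 834720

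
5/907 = 5/907 = 0.01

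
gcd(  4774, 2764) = 2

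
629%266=97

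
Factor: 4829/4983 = 3^( - 1)*151^(  -  1 ) * 439^1 = 439/453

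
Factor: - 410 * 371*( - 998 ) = 151805780  =  2^2* 5^1*7^1*41^1 * 53^1*499^1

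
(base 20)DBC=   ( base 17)11D9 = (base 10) 5432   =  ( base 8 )12470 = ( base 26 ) 80o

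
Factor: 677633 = 11^1*61603^1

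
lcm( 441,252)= 1764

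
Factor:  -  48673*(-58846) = 2^1*29423^1*48673^1 = 2864211358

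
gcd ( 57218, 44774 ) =122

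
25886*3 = 77658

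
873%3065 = 873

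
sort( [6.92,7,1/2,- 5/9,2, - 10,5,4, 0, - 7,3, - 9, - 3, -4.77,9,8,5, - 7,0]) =[ - 10, - 9, - 7,-7, - 4.77, - 3, - 5/9 , 0,0 , 1/2,2,3, 4,5,5,6.92,7,8, 9 ]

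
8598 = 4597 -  - 4001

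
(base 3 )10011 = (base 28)31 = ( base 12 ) 71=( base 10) 85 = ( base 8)125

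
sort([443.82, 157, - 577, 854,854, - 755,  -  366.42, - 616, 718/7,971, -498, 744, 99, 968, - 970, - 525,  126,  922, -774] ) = [ - 970, - 774, - 755,  -  616 ,-577,-525, - 498, - 366.42, 99, 718/7, 126, 157,  443.82, 744, 854,854, 922, 968,971 ] 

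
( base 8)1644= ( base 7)2501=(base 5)12212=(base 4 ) 32210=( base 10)932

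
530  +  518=1048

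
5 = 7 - 2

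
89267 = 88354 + 913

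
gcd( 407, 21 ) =1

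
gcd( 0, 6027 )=6027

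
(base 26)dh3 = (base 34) 7xj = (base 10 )9233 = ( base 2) 10010000010001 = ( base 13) 4283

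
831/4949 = 831/4949 = 0.17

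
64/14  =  32/7 = 4.57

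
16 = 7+9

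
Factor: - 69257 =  - 69257^1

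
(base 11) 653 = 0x310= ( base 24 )18g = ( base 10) 784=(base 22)1DE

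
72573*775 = 56244075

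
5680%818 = 772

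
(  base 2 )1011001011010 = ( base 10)5722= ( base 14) 212a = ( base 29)6N9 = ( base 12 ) 338a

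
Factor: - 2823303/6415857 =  - 3^( - 1) * 101839^( - 1)*134443^1 = - 134443/305517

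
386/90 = 193/45  =  4.29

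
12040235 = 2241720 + 9798515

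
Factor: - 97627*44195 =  - 4314625265 = - 5^1*233^1*419^1 * 8839^1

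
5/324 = 5/324 = 0.02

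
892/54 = 446/27 = 16.52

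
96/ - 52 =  - 2 + 2/13 =-  1.85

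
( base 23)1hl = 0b1110101101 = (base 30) 11b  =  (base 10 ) 941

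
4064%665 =74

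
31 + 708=739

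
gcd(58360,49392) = 8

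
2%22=2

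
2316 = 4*579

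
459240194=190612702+268627492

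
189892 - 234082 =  - 44190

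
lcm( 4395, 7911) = 39555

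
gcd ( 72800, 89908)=364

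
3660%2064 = 1596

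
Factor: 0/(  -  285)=0^1 = 0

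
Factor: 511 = 7^1* 73^1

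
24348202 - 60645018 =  - 36296816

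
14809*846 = 12528414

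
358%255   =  103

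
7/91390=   7/91390 = 0.00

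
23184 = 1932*12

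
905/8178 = 905/8178 = 0.11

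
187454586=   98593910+88860676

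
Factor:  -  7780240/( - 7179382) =2^3*5^1*7^( - 2)*13^1*7481^1*73259^(  -  1) = 3890120/3589691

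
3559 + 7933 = 11492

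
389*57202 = 22251578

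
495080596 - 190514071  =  304566525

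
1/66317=1/66317  =  0.00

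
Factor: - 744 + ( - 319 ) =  - 1063=- 1063^1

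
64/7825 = 64/7825 = 0.01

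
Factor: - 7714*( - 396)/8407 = 436392/1201= 2^3 * 3^2 * 11^1 *19^1*29^1*1201^( - 1)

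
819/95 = 819/95 = 8.62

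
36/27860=9/6965 = 0.00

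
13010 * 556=7233560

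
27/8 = 27/8 = 3.38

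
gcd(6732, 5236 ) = 748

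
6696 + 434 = 7130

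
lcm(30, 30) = 30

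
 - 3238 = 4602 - 7840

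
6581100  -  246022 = 6335078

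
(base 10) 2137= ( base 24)3H1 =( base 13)C85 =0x859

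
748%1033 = 748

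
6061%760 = 741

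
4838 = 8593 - 3755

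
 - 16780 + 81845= 65065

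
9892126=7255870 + 2636256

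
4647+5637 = 10284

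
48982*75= 3673650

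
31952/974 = 15976/487 = 32.80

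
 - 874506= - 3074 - 871432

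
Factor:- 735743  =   - 17^1 * 113^1*383^1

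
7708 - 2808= 4900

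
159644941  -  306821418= - 147176477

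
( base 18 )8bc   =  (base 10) 2802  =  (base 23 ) 56J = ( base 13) 1377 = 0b101011110010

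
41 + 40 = 81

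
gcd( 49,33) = 1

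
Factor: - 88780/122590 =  - 2^1*13^( - 1 )*41^( - 1)*193^1  =  - 386/533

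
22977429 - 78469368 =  -55491939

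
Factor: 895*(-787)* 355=  -  5^2*71^1*179^1 * 787^1=-250049575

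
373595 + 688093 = 1061688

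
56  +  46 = 102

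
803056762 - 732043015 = 71013747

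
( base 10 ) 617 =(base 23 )13J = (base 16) 269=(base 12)435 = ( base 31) js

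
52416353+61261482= 113677835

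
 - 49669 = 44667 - 94336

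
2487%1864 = 623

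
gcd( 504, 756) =252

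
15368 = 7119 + 8249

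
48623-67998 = -19375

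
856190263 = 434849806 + 421340457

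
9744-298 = 9446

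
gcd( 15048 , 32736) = 264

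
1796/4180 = 449/1045 =0.43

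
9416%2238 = 464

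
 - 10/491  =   - 10/491 = - 0.02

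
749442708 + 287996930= 1037439638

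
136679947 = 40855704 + 95824243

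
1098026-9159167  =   -8061141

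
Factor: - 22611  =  -3^1*7537^1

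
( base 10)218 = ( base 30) 78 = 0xda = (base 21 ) A8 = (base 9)262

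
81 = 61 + 20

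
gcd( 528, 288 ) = 48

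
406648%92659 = 36012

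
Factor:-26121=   -  3^1*8707^1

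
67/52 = 1 + 15/52 = 1.29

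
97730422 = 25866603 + 71863819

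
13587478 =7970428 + 5617050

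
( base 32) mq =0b1011011010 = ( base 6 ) 3214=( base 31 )NH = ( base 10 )730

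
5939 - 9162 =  - 3223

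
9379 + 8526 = 17905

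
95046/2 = 47523=47523.00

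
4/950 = 2/475 = 0.00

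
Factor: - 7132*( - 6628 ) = 47270896 = 2^4 * 1657^1 * 1783^1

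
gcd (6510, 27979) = 7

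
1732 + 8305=10037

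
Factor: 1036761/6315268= 2^( - 2 )*3^1*11^1*53^( -1)*89^1*353^1*29789^( - 1) 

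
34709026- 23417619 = 11291407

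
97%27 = 16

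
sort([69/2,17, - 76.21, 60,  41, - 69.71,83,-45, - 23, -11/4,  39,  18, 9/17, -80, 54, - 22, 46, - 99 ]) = [-99,-80, - 76.21, - 69.71, - 45, - 23, - 22, - 11/4, 9/17,17,18,  69/2, 39, 41,46,54, 60,83]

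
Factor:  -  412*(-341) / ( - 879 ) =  - 140492/879 = - 2^2*3^(  -  1)*11^1*31^1*103^1*293^( - 1) 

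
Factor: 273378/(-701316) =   -  283/726=-2^(  -  1)*3^(  -  1) * 11^ ( - 2)*283^1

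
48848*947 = 46259056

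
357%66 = 27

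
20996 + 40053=61049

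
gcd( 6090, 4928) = 14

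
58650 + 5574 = 64224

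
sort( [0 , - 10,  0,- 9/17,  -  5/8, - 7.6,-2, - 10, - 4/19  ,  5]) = [ - 10,  -  10, - 7.6, - 2, - 5/8, - 9/17 ,  -  4/19, 0,0,5 ]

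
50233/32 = 50233/32 = 1569.78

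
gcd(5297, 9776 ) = 1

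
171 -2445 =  - 2274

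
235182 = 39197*6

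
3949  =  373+3576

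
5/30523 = 5/30523 = 0.00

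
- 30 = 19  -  49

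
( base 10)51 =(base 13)3c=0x33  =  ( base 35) 1g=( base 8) 63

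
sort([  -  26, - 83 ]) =[  -  83,-26 ] 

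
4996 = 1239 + 3757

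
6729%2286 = 2157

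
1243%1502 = 1243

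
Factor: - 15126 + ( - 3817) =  - 19^1*997^1  =  -  18943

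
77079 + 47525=124604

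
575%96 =95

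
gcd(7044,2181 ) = 3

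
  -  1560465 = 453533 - 2013998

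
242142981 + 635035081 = 877178062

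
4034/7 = 576 + 2/7 = 576.29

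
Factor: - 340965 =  - 3^2 * 5^1 * 7577^1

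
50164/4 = 12541 = 12541.00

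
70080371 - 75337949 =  - 5257578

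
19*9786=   185934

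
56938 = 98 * 581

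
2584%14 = 8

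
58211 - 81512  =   - 23301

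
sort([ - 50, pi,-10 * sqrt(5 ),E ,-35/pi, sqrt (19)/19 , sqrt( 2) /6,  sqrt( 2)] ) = [ - 50  ,  -  10*sqrt( 5 ), - 35/pi,sqrt(19 ) /19, sqrt( 2 ) /6, sqrt(2),E, pi] 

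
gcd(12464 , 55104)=656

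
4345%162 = 133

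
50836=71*716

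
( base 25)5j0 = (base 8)7020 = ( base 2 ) 111000010000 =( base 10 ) 3600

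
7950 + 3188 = 11138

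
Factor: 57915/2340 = 2^( - 2 ) *3^2*11^1= 99/4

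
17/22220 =17/22220= 0.00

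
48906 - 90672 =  - 41766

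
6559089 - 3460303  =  3098786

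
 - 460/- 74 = 6 + 8/37 = 6.22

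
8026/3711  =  2 + 604/3711 =2.16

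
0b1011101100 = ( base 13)457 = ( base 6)3244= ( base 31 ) O4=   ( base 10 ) 748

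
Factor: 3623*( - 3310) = -2^1*5^1*331^1*3623^1  =  - 11992130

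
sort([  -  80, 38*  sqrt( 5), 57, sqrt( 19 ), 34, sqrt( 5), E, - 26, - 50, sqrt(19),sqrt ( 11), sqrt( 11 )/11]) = [ - 80, - 50, -26, sqrt( 11)/11,sqrt( 5 ),E , sqrt( 11 ), sqrt(19), sqrt ( 19 ), 34,57, 38*sqrt( 5)] 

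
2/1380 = 1/690 = 0.00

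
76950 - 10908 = 66042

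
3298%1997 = 1301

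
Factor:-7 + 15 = 2^3  =  8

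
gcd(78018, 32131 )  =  1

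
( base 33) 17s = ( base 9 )1757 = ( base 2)10101000100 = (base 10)1348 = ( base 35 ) 13I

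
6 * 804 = 4824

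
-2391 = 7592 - 9983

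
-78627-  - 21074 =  - 57553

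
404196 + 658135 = 1062331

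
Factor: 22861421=11^1 * 2078311^1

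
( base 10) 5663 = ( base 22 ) BF9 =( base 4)1120133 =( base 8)13037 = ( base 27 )7KK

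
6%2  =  0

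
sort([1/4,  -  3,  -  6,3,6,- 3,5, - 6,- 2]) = [ - 6 , - 6,-3, - 3,-2,1/4,3 , 5, 6 ]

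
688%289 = 110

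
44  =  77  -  33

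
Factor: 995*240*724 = 2^6*3^1*5^2*181^1*199^1= 172891200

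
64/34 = 1 + 15/17= 1.88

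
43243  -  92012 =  - 48769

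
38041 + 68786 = 106827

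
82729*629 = 52036541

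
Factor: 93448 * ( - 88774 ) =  - 2^4*7^1*17^1*373^1*11681^1= - 8295752752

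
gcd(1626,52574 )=542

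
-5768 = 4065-9833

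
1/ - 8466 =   -  1+8465/8466 =-0.00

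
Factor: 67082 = 2^1 * 17^1*1973^1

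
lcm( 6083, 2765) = 30415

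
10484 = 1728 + 8756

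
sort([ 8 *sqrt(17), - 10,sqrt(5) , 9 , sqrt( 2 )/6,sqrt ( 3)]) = [ - 10, sqrt(2 )/6,sqrt(3),sqrt( 5), 9,8*sqrt( 17)]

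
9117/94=9117/94=96.99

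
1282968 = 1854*692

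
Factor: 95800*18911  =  2^3*5^2*479^1*18911^1 = 1811673800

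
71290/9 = 71290/9 = 7921.11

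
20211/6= 6737/2 = 3368.50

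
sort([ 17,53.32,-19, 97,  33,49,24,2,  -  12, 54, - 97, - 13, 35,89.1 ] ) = [- 97,-19,  -  13, - 12,2 , 17,24,33,35,49,53.32,54,89.1,97]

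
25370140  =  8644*2935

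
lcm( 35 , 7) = 35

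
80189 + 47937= 128126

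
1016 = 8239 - 7223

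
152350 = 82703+69647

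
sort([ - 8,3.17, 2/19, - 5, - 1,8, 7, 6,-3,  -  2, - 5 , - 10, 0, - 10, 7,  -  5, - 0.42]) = [ - 10, - 10,- 8, - 5,-5, - 5, - 3, - 2, - 1, - 0.42, 0,2/19, 3.17, 6, 7,7 , 8 ]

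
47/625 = 47/625 = 0.08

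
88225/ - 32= - 88225/32 = - 2757.03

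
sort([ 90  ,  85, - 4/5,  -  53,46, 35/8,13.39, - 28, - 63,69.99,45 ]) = [  -  63,-53,-28,- 4/5, 35/8,  13.39,45, 46, 69.99, 85 , 90]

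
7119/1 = 7119=7119.00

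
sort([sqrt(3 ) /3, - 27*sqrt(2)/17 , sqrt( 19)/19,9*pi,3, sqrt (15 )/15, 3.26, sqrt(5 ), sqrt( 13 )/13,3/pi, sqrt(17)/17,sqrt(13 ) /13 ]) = [ - 27*sqrt(2)/17, sqrt(19 ) /19, sqrt(17 ) /17,sqrt( 15)/15, sqrt( 13 )/13,  sqrt(13 ) /13, sqrt( 3)/3, 3/pi, sqrt(5 ), 3, 3.26, 9*pi ]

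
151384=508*298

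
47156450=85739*550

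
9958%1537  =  736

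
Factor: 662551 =662551^1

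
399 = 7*57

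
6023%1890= 353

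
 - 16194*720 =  - 11659680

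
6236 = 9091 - 2855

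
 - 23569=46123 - 69692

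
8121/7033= 8121/7033 = 1.15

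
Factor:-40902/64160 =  - 51/80 = - 2^( - 4)*3^1*5^( - 1) * 17^1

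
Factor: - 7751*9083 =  - 23^1*31^1*293^1*337^1=- 70402333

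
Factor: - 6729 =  - 3^1*2243^1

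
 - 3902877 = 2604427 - 6507304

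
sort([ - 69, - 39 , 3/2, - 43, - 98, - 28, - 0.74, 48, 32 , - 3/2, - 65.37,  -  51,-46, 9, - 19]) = [ - 98,  -  69, - 65.37, - 51 , - 46,-43,-39,  -  28,- 19, - 3/2, - 0.74,3/2,  9,  32,48] 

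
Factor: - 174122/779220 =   -  2^( - 1)*3^( - 4 )*5^( - 1)*181^1= -181/810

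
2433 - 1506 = 927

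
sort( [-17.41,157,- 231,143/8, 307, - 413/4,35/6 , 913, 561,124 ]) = [ - 231, - 413/4, - 17.41,35/6 , 143/8, 124,157, 307,561,913 ]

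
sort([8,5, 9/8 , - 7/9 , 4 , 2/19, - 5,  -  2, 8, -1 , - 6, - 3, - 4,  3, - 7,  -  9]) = [ - 9, - 7, - 6, - 5, - 4, - 3, - 2,-1, - 7/9 , 2/19, 9/8,3, 4,  5,8 , 8]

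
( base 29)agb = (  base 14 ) 3349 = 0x22b5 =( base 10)8885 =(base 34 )7NB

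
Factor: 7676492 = 2^2*1919123^1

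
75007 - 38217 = 36790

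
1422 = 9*158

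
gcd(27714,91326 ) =186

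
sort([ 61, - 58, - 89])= [-89, - 58, 61]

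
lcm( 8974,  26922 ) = 26922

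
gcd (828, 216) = 36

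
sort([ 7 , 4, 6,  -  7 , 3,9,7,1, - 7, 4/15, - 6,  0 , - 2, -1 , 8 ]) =[ - 7, - 7, - 6 , - 2, - 1, 0,  4/15,  1,3,4, 6, 7,  7 , 8,9]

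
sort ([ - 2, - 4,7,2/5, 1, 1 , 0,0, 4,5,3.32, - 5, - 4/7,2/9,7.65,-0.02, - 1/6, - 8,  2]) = [ - 8, - 5, - 4, - 2, - 4/7, - 1/6, - 0.02, 0, 0,2/9, 2/5, 1,1, 2,3.32, 4,5,  7,7.65 ] 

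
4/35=4/35=0.11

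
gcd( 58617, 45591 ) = 6513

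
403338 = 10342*39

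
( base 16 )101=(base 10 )257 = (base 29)8p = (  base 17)f2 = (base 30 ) 8h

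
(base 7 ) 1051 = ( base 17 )155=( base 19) 10I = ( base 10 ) 379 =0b101111011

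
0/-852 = 0/1 = - 0.00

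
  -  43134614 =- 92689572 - -49554958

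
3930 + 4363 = 8293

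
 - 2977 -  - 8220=5243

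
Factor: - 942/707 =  - 2^1*3^1*7^( - 1) * 101^( - 1)*157^1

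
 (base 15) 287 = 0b1001000001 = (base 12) 401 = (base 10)577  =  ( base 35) GH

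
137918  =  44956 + 92962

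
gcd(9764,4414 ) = 2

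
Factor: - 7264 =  - 2^5*227^1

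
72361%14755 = 13341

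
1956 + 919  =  2875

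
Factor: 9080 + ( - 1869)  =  7211^1= 7211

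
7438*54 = 401652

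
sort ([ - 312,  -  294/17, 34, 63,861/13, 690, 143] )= [ - 312,-294/17, 34,63,861/13, 143, 690 ]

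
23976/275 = 23976/275 = 87.19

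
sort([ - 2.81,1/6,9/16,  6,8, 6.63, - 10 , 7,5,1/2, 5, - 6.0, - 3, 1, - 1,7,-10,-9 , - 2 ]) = [ - 10,  -  10, - 9, - 6.0, - 3,  -  2.81,-2, - 1,  1/6,1/2,9/16, 1, 5,5,6,6.63,7,  7, 8 ] 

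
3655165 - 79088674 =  - 75433509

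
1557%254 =33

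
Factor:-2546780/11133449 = - 2^2*5^1*19^(- 1)*23^(-1 ) * 29^1 * 73^( - 1 )*349^( - 1 )*4391^1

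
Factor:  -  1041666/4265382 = -11^ ( - 1)*139^1*1249^1*64627^( - 1) = - 173611/710897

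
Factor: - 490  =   - 2^1 *5^1*7^2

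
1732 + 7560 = 9292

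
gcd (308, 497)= 7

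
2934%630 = 414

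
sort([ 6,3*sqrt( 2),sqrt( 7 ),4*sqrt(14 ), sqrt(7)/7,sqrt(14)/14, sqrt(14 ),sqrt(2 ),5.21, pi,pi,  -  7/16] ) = [ - 7/16,sqrt(14 ) /14,sqrt(7 ) /7, sqrt ( 2 ),sqrt(7),pi, pi,sqrt(14 ), 3 *sqrt ( 2 ),5.21, 6, 4*sqrt( 14) ]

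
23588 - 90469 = - 66881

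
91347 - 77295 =14052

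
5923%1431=199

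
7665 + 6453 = 14118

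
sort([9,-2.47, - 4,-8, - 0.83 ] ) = [ - 8, - 4 , - 2.47, - 0.83, 9 ]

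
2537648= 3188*796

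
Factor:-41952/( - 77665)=2^5*3^1 * 5^(- 1 )*7^(-2)*19^1*23^1*317^( - 1 )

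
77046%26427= 24192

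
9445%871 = 735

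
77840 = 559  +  77281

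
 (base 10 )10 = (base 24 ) a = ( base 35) A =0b1010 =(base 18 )a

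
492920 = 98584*5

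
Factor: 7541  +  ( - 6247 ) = 2^1 * 647^1 = 1294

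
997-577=420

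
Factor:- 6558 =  -2^1 * 3^1*1093^1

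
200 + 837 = 1037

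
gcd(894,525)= 3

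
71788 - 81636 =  - 9848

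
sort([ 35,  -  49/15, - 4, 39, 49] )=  [ - 4, - 49/15, 35,  39,49]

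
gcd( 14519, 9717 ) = 1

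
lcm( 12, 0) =0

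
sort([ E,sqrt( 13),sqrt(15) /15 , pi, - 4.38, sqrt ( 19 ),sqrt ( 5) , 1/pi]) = [ - 4.38, sqrt(15)/15, 1/pi,sqrt( 5) , E,pi,  sqrt(13), sqrt( 19 ) ] 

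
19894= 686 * 29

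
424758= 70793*6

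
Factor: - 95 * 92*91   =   - 795340 = -  2^2*5^1*7^1*13^1*19^1 * 23^1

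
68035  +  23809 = 91844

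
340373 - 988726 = - 648353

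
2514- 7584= - 5070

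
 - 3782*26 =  - 98332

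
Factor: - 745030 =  - 2^1 * 5^1 * 11^1*13^1 * 521^1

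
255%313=255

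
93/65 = 93/65=1.43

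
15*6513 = 97695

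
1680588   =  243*6916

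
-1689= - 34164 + 32475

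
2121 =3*707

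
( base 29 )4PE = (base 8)10007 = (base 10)4103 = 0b1000000000111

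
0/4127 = 0 =0.00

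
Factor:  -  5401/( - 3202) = 2^(- 1 )*  11^1  *491^1 *1601^( - 1)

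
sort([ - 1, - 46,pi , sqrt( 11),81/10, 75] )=[-46, - 1, pi,sqrt ( 11),81/10,75 ] 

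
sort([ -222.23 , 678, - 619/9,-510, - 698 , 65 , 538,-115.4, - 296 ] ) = [-698,-510,- 296, - 222.23,  -  115.4 , - 619/9 , 65,538  ,  678 ]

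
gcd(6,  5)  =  1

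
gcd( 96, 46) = 2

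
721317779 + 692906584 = 1414224363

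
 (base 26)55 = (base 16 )87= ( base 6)343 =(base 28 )4n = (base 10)135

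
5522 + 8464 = 13986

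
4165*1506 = 6272490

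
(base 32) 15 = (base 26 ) 1B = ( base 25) 1C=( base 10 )37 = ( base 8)45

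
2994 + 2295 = 5289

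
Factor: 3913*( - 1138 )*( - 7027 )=31291188838= 2^1* 7^1*13^1*43^1*569^1*7027^1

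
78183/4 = 78183/4 = 19545.75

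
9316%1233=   685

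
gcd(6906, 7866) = 6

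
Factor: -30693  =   - 3^1 * 13^1 *787^1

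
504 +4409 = 4913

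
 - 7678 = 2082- 9760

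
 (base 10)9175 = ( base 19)167h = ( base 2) 10001111010111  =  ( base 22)IL1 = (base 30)a5p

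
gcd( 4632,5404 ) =772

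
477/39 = 12 + 3/13 = 12.23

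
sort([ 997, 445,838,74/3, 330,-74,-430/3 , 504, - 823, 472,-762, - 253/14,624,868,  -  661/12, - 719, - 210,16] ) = [ - 823, - 762, - 719,  -  210,-430/3, - 74, - 661/12,-253/14,  16,74/3,330 , 445,472,504,624  ,  838,868,997 ]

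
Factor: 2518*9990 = 2^2*3^3*5^1 *37^1 * 1259^1 = 25154820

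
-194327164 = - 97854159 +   -  96473005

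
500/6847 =500/6847 = 0.07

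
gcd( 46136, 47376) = 8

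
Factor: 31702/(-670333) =-2^1*11^2*131^1*670333^(-1 )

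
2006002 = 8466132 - 6460130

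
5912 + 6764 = 12676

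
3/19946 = 3/19946 = 0.00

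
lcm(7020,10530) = 21060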